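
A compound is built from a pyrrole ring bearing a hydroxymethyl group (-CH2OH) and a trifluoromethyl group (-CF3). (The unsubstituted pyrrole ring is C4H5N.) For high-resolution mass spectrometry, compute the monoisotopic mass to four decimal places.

Atom tally by fragment:
  pyrrole ring core → C:4 H:5 N:1
  (− 2 ring H displaced by substituents)
  + CH2OH → C:1 H:3 O:1
  + CF3 → C:1 F:3
Element totals:
  C: 6
  H: 6
  F: 3
  N: 1
  O: 1
Molecular formula: C6H6F3NO.
  M = 6(12.0) + 6(1.007825) + 3(18.998403) + 14.003074 + 15.994915
    = 72.000000 + 6.046950 + 56.995209 + 14.003074 + 15.994915 = 165.040148

165.0401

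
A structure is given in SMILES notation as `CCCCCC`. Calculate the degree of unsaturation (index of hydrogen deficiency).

0

Atom tally by fragment:
  CH3 → C:1 H:3
  CH2 → C:1 H:2
  CH2 → C:1 H:2
  CH2 → C:1 H:2
  CH2 → C:1 H:2
  CH3 → C:1 H:3
Element totals:
  C: 6
  H: 14
Molecular formula: C6H14.
DoU = (2C + 2 + N − H − X) / 2 = (2·6 + 2 + 0 − 14 − 0) / 2 = 0.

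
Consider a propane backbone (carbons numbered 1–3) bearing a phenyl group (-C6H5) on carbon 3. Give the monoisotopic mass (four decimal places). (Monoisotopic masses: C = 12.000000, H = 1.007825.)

120.0939

Atom tally by fragment:
  CH3 → C:1 H:3
  CH2 → C:1 H:2
  CH2C6H5 → C:7 H:7
Element totals:
  C: 9
  H: 12
Molecular formula: C9H12.
  M = 9(12.0) + 12(1.007825)
    = 108.000000 + 12.093900 = 120.093900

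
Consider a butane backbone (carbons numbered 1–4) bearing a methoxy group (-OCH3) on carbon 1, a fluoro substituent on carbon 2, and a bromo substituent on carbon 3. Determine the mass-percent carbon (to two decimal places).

32.46%

Atom tally by fragment:
  CH3OCH2 → C:2 H:5 O:1
  CH(F) → C:1 H:1 F:1
  CH(Br) → C:1 H:1 Br:1
  CH3 → C:1 H:3
Element totals:
  C: 5
  H: 10
  Br: 1
  F: 1
  O: 1
Molecular formula: C5H10BrFO.
Molar mass = 185.036 g/mol.
Mass from C: 5 × 12.011 = 60.055 g/mol.
%C = 60.055 / 185.036 × 100 = 32.46%.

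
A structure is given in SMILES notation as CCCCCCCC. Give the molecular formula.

Atom tally by fragment:
  CH3 → C:1 H:3
  CH2 → C:1 H:2
  CH2 → C:1 H:2
  CH2 → C:1 H:2
  CH2 → C:1 H:2
  CH2 → C:1 H:2
  CH2 → C:1 H:2
  CH3 → C:1 H:3
Element totals:
  C: 8
  H: 18

C8H18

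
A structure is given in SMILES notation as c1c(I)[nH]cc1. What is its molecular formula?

C4H4IN

Atom tally by fragment:
  pyrrole ring core → C:4 H:5 N:1
  (− 1 ring H displaced by substituents)
  + I → I:1
Element totals:
  C: 4
  H: 4
  I: 1
  N: 1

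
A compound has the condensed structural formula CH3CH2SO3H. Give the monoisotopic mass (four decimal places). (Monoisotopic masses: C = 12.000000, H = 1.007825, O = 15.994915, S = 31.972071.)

Element totals:
  C: 2
  H: 6
  O: 3
  S: 1
Molecular formula: C2H6O3S.
  M = 2(12.0) + 6(1.007825) + 3(15.994915) + 31.972071
    = 24.000000 + 6.046950 + 47.984745 + 31.972071 = 110.003766

110.0038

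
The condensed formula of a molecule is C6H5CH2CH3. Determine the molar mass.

106.17 g/mol

Atom tally by fragment:
  C6H5CH2 → C:7 H:7
  CH3 → C:1 H:3
Element totals:
  C: 8
  H: 10
Molecular formula: C8H10.
  M = 8(12.011) + 10(1.008)
    = 96.088 + 10.080 = 106.168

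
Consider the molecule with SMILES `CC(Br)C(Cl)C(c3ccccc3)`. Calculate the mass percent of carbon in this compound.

48.52%

Atom tally by fragment:
  CH3 → C:1 H:3
  CH(Br) → C:1 H:1 Br:1
  CH(Cl) → C:1 H:1 Cl:1
  CH2C6H5 → C:7 H:7
Element totals:
  C: 10
  H: 12
  Br: 1
  Cl: 1
Molecular formula: C10H12BrCl.
Molar mass = 247.560 g/mol.
Mass from C: 10 × 12.011 = 120.110 g/mol.
%C = 120.110 / 247.560 × 100 = 48.52%.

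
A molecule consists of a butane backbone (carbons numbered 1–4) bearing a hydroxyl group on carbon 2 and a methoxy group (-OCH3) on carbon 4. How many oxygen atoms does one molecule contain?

Atom tally by fragment:
  CH3 → C:1 H:3
  CH(OH) → C:1 H:2 O:1
  CH2 → C:1 H:2
  CH2OCH3 → C:2 H:5 O:1
Element totals:
  C: 5
  H: 12
  O: 2

2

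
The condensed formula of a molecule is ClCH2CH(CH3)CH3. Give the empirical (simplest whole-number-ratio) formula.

Atom tally by fragment:
  ClCH2 → C:1 H:2 Cl:1
  CH(CH3) → C:2 H:4
  CH3 → C:1 H:3
Element totals:
  C: 4
  H: 9
  Cl: 1
Molecular formula: C4H9Cl.
gcd of subscripts (4, 1, 9) = 1, so the empirical formula equals the molecular formula.

C4H9Cl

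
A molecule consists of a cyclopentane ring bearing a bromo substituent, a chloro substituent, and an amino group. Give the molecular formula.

Atom tally by fragment:
  cyclopentane ring core → C:5 H:10
  (− 3 ring H displaced by substituents)
  + Br → Br:1
  + Cl → Cl:1
  + NH2 → N:1 H:2
Element totals:
  C: 5
  H: 9
  Br: 1
  Cl: 1
  N: 1

C5H9BrClN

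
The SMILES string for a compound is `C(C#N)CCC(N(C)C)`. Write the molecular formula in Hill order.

C7H14N2

Atom tally by fragment:
  NCCH2 → C:2 H:2 N:1
  CH2 → C:1 H:2
  CH2 → C:1 H:2
  CH2N(CH3)2 → C:3 H:8 N:1
Element totals:
  C: 7
  H: 14
  N: 2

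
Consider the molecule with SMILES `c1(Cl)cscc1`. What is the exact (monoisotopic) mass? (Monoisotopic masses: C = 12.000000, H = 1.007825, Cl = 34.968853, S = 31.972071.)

117.9644

Atom tally by fragment:
  thiophene ring core → C:4 H:4 S:1
  (− 1 ring H displaced by substituents)
  + Cl → Cl:1
Element totals:
  C: 4
  H: 3
  Cl: 1
  S: 1
Molecular formula: C4H3ClS.
  M = 4(12.0) + 3(1.007825) + 34.968853 + 31.972071
    = 48.000000 + 3.023475 + 34.968853 + 31.972071 = 117.964399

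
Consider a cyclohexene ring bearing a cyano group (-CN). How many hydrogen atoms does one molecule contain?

Atom tally by fragment:
  cyclohexene ring core → C:6 H:10
  (− 1 ring H displaced by substituents)
  + CN → C:1 N:1
Element totals:
  C: 7
  H: 9
  N: 1

9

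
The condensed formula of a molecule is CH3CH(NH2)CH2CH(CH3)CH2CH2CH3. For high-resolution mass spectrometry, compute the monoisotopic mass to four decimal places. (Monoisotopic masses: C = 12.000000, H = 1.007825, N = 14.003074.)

129.1517

Element totals:
  C: 8
  H: 19
  N: 1
Molecular formula: C8H19N.
  M = 8(12.0) + 19(1.007825) + 14.003074
    = 96.000000 + 19.148675 + 14.003074 = 129.151749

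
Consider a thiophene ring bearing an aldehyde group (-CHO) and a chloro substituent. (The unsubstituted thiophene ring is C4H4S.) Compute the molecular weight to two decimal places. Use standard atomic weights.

146.59 g/mol

Atom tally by fragment:
  thiophene ring core → C:4 H:4 S:1
  (− 2 ring H displaced by substituents)
  + CHO → C:1 H:1 O:1
  + Cl → Cl:1
Element totals:
  C: 5
  H: 3
  Cl: 1
  O: 1
  S: 1
Molecular formula: C5H3ClOS.
  M = 5(12.011) + 3(1.008) + 35.45 + 15.999 + 32.06
    = 60.055 + 3.024 + 35.450 + 15.999 + 32.060 = 146.588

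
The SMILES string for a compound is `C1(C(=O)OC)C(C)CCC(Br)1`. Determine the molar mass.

221.09 g/mol

Atom tally by fragment:
  cyclopentane ring core → C:5 H:10
  (− 3 ring H displaced by substituents)
  + COOCH3 → C:2 H:3 O:2
  + CH3 → C:1 H:3
  + Br → Br:1
Element totals:
  C: 8
  H: 13
  Br: 1
  O: 2
Molecular formula: C8H13BrO2.
  M = 8(12.011) + 13(1.008) + 79.904 + 2(15.999)
    = 96.088 + 13.104 + 79.904 + 31.998 = 221.094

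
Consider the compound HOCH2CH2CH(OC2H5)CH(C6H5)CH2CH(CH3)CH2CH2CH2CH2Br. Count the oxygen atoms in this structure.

Element totals:
  C: 19
  H: 31
  Br: 1
  O: 2

2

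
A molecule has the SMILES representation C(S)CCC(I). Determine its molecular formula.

Atom tally by fragment:
  HSCH2 → C:1 H:3 S:1
  CH2 → C:1 H:2
  CH2 → C:1 H:2
  CH2I → C:1 H:2 I:1
Element totals:
  C: 4
  H: 9
  I: 1
  S: 1

C4H9IS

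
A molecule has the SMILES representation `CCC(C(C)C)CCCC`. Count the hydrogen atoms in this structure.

22

Atom tally by fragment:
  CH3 → C:1 H:3
  CH2 → C:1 H:2
  CH(CH(CH3)2) → C:4 H:8
  CH2 → C:1 H:2
  CH2 → C:1 H:2
  CH2 → C:1 H:2
  CH3 → C:1 H:3
Element totals:
  C: 10
  H: 22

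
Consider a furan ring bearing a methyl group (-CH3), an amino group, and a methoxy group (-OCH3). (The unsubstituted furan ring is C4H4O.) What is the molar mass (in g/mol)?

Atom tally by fragment:
  furan ring core → C:4 H:4 O:1
  (− 3 ring H displaced by substituents)
  + CH3 → C:1 H:3
  + NH2 → N:1 H:2
  + OCH3 → C:1 H:3 O:1
Element totals:
  C: 6
  H: 9
  N: 1
  O: 2
Molecular formula: C6H9NO2.
  M = 6(12.011) + 9(1.008) + 14.007 + 2(15.999)
    = 72.066 + 9.072 + 14.007 + 31.998 = 127.143

127.14 g/mol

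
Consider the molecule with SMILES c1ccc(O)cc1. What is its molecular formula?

C6H6O

Atom tally by fragment:
  benzene ring core → C:6 H:6
  (− 1 ring H displaced by substituents)
  + OH → O:1 H:1
Element totals:
  C: 6
  H: 6
  O: 1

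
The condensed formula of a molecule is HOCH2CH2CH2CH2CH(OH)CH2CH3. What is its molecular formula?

Atom tally by fragment:
  HOCH2CH2 → C:2 H:5 O:1
  CH2 → C:1 H:2
  CH2 → C:1 H:2
  CH(OH) → C:1 H:2 O:1
  CH2 → C:1 H:2
  CH3 → C:1 H:3
Element totals:
  C: 7
  H: 16
  O: 2

C7H16O2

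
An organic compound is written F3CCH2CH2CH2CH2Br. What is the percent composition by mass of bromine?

Element totals:
  C: 5
  H: 8
  Br: 1
  F: 3
Molecular formula: C5H8BrF3.
Molar mass = 205.017 g/mol.
Mass from Br: 1 × 79.904 = 79.904 g/mol.
%Br = 79.904 / 205.017 × 100 = 38.97%.

38.97%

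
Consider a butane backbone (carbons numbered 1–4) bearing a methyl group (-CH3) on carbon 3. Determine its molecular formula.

C5H12

Atom tally by fragment:
  CH3 → C:1 H:3
  CH2 → C:1 H:2
  CH(CH3) → C:2 H:4
  CH3 → C:1 H:3
Element totals:
  C: 5
  H: 12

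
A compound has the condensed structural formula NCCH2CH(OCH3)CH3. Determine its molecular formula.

Element totals:
  C: 5
  H: 9
  N: 1
  O: 1

C5H9NO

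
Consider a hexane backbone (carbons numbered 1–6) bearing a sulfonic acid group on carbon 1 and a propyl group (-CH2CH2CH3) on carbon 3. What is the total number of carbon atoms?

9

Atom tally by fragment:
  HO3SCH2 → C:1 H:3 S:1 O:3
  CH2 → C:1 H:2
  CH(CH2CH2CH3) → C:4 H:8
  CH2 → C:1 H:2
  CH2 → C:1 H:2
  CH3 → C:1 H:3
Element totals:
  C: 9
  H: 20
  O: 3
  S: 1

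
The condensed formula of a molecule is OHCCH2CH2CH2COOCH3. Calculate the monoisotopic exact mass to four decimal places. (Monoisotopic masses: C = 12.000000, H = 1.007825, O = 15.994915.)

Element totals:
  C: 6
  H: 10
  O: 3
Molecular formula: C6H10O3.
  M = 6(12.0) + 10(1.007825) + 3(15.994915)
    = 72.000000 + 10.078250 + 47.984745 = 130.062995

130.0630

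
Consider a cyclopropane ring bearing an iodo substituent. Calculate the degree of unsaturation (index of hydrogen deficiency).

1

Atom tally by fragment:
  cyclopropane ring core → C:3 H:6
  (− 1 ring H displaced by substituents)
  + I → I:1
Element totals:
  C: 3
  H: 5
  I: 1
Molecular formula: C3H5I.
DoU = (2C + 2 + N − H − X) / 2 = (2·3 + 2 + 0 − 5 − 1) / 2 = 1.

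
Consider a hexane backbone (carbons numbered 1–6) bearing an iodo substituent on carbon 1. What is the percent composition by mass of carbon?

Atom tally by fragment:
  ICH2 → C:1 H:2 I:1
  CH2 → C:1 H:2
  CH2 → C:1 H:2
  CH2 → C:1 H:2
  CH2 → C:1 H:2
  CH3 → C:1 H:3
Element totals:
  C: 6
  H: 13
  I: 1
Molecular formula: C6H13I.
Molar mass = 212.074 g/mol.
Mass from C: 6 × 12.011 = 72.066 g/mol.
%C = 72.066 / 212.074 × 100 = 33.98%.

33.98%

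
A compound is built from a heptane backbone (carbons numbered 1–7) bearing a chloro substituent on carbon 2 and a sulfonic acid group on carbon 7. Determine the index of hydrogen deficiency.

Atom tally by fragment:
  CH3 → C:1 H:3
  CH(Cl) → C:1 H:1 Cl:1
  CH2 → C:1 H:2
  CH2 → C:1 H:2
  CH2 → C:1 H:2
  CH2 → C:1 H:2
  CH2SO3H → C:1 H:3 S:1 O:3
Element totals:
  C: 7
  H: 15
  Cl: 1
  O: 3
  S: 1
Molecular formula: C7H15ClO3S.
DoU = (2C + 2 + N − H − X) / 2 = (2·7 + 2 + 0 − 15 − 1) / 2 = 0.

0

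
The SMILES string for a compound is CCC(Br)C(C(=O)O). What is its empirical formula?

Atom tally by fragment:
  CH3 → C:1 H:3
  CH2 → C:1 H:2
  CH(Br) → C:1 H:1 Br:1
  CH2COOH → C:2 H:3 O:2
Element totals:
  C: 5
  H: 9
  Br: 1
  O: 2
Molecular formula: C5H9BrO2.
gcd of subscripts (1, 5, 9, 2) = 1, so the empirical formula equals the molecular formula.

C5H9BrO2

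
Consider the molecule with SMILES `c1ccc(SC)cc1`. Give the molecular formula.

C7H8S

Atom tally by fragment:
  benzene ring core → C:6 H:6
  (− 1 ring H displaced by substituents)
  + SCH3 → C:1 H:3 S:1
Element totals:
  C: 7
  H: 8
  S: 1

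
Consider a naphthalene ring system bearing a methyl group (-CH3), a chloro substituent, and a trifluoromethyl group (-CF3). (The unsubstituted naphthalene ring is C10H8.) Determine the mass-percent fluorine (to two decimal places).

23.30%

Atom tally by fragment:
  naphthalene ring system core → C:10 H:8
  (− 3 ring H displaced by substituents)
  + CH3 → C:1 H:3
  + Cl → Cl:1
  + CF3 → C:1 F:3
Element totals:
  C: 12
  H: 8
  Cl: 1
  F: 3
Molecular formula: C12H8ClF3.
Molar mass = 244.640 g/mol.
Mass from F: 3 × 18.998 = 56.994 g/mol.
%F = 56.994 / 244.640 × 100 = 23.30%.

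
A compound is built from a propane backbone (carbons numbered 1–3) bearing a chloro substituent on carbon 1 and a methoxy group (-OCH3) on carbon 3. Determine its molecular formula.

Atom tally by fragment:
  ClCH2 → C:1 H:2 Cl:1
  CH2 → C:1 H:2
  CH2OCH3 → C:2 H:5 O:1
Element totals:
  C: 4
  H: 9
  Cl: 1
  O: 1

C4H9ClO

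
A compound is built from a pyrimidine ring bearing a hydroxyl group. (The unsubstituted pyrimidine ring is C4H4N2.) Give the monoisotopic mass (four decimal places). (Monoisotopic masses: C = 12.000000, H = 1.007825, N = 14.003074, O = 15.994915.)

96.0324

Atom tally by fragment:
  pyrimidine ring core → C:4 H:4 N:2
  (− 1 ring H displaced by substituents)
  + OH → O:1 H:1
Element totals:
  C: 4
  H: 4
  N: 2
  O: 1
Molecular formula: C4H4N2O.
  M = 4(12.0) + 4(1.007825) + 2(14.003074) + 15.994915
    = 48.000000 + 4.031300 + 28.006148 + 15.994915 = 96.032363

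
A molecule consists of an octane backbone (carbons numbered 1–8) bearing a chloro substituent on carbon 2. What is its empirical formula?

C8H17Cl

Atom tally by fragment:
  CH3 → C:1 H:3
  CH(Cl) → C:1 H:1 Cl:1
  CH2 → C:1 H:2
  CH2 → C:1 H:2
  CH2 → C:1 H:2
  CH2 → C:1 H:2
  CH2 → C:1 H:2
  CH3 → C:1 H:3
Element totals:
  C: 8
  H: 17
  Cl: 1
Molecular formula: C8H17Cl.
gcd of subscripts (8, 1, 17) = 1, so the empirical formula equals the molecular formula.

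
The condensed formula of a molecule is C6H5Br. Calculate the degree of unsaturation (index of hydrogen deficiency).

Atom tally by fragment:
  benzene ring core → C:6 H:6
  (− 1 ring H displaced by substituents)
  + Br → Br:1
Element totals:
  C: 6
  H: 5
  Br: 1
Molecular formula: C6H5Br.
DoU = (2C + 2 + N − H − X) / 2 = (2·6 + 2 + 0 − 5 − 1) / 2 = 4.

4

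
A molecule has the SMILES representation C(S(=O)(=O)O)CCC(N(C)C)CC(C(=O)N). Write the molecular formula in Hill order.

Atom tally by fragment:
  HO3SCH2 → C:1 H:3 S:1 O:3
  CH2 → C:1 H:2
  CH2 → C:1 H:2
  CH(N(CH3)2) → C:3 H:7 N:1
  CH2 → C:1 H:2
  CH2CONH2 → C:2 H:4 O:1 N:1
Element totals:
  C: 9
  H: 20
  N: 2
  O: 4
  S: 1

C9H20N2O4S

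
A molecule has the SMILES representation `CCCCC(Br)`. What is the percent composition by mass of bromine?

Atom tally by fragment:
  CH3 → C:1 H:3
  CH2 → C:1 H:2
  CH2 → C:1 H:2
  CH2 → C:1 H:2
  CH2Br → C:1 H:2 Br:1
Element totals:
  C: 5
  H: 11
  Br: 1
Molecular formula: C5H11Br.
Molar mass = 151.047 g/mol.
Mass from Br: 1 × 79.904 = 79.904 g/mol.
%Br = 79.904 / 151.047 × 100 = 52.90%.

52.90%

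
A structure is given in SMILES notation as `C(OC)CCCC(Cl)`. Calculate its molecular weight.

136.62 g/mol

Atom tally by fragment:
  CH3OCH2 → C:2 H:5 O:1
  CH2 → C:1 H:2
  CH2 → C:1 H:2
  CH2 → C:1 H:2
  CH2Cl → C:1 H:2 Cl:1
Element totals:
  C: 6
  H: 13
  Cl: 1
  O: 1
Molecular formula: C6H13ClO.
  M = 6(12.011) + 13(1.008) + 35.45 + 15.999
    = 72.066 + 13.104 + 35.450 + 15.999 = 136.619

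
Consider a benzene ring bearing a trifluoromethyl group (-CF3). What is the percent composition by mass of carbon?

57.54%

Atom tally by fragment:
  benzene ring core → C:6 H:6
  (− 1 ring H displaced by substituents)
  + CF3 → C:1 F:3
Element totals:
  C: 7
  H: 5
  F: 3
Molecular formula: C7H5F3.
Molar mass = 146.111 g/mol.
Mass from C: 7 × 12.011 = 84.077 g/mol.
%C = 84.077 / 146.111 × 100 = 57.54%.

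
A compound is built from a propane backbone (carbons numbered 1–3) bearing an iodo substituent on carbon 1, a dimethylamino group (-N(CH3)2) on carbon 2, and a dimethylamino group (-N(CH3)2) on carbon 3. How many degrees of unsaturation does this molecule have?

0

Atom tally by fragment:
  ICH2 → C:1 H:2 I:1
  CH(N(CH3)2) → C:3 H:7 N:1
  CH2N(CH3)2 → C:3 H:8 N:1
Element totals:
  C: 7
  H: 17
  I: 1
  N: 2
Molecular formula: C7H17IN2.
DoU = (2C + 2 + N − H − X) / 2 = (2·7 + 2 + 2 − 17 − 1) / 2 = 0.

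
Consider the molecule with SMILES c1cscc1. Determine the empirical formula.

C4H4S

Atom tally by fragment:
  thiophene ring core → C:4 H:4 S:1
Element totals:
  C: 4
  H: 4
  S: 1
Molecular formula: C4H4S.
gcd of subscripts (4, 4, 1) = 1, so the empirical formula equals the molecular formula.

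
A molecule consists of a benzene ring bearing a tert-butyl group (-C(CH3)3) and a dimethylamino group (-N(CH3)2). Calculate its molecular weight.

Atom tally by fragment:
  benzene ring core → C:6 H:6
  (− 2 ring H displaced by substituents)
  + C(CH3)3 → C:4 H:9
  + N(CH3)2 → N:1 C:2 H:6
Element totals:
  C: 12
  H: 19
  N: 1
Molecular formula: C12H19N.
  M = 12(12.011) + 19(1.008) + 14.007
    = 144.132 + 19.152 + 14.007 = 177.291

177.29 g/mol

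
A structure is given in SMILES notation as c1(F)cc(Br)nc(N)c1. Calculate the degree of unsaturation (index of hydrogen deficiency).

4

Atom tally by fragment:
  pyridine ring core → C:5 H:5 N:1
  (− 3 ring H displaced by substituents)
  + F → F:1
  + Br → Br:1
  + NH2 → N:1 H:2
Element totals:
  C: 5
  H: 4
  Br: 1
  F: 1
  N: 2
Molecular formula: C5H4BrFN2.
DoU = (2C + 2 + N − H − X) / 2 = (2·5 + 2 + 2 − 4 − 2) / 2 = 4.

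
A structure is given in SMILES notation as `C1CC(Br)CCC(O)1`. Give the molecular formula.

C6H11BrO

Atom tally by fragment:
  cyclohexane ring core → C:6 H:12
  (− 2 ring H displaced by substituents)
  + Br → Br:1
  + OH → O:1 H:1
Element totals:
  C: 6
  H: 11
  Br: 1
  O: 1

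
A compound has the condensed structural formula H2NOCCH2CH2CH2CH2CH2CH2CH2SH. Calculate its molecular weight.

175.29 g/mol

Atom tally by fragment:
  H2NOCCH2 → C:2 H:4 O:1 N:1
  CH2 → C:1 H:2
  CH2 → C:1 H:2
  CH2 → C:1 H:2
  CH2 → C:1 H:2
  CH2 → C:1 H:2
  CH2SH → C:1 H:3 S:1
Element totals:
  C: 8
  H: 17
  N: 1
  O: 1
  S: 1
Molecular formula: C8H17NOS.
  M = 8(12.011) + 17(1.008) + 14.007 + 15.999 + 32.06
    = 96.088 + 17.136 + 14.007 + 15.999 + 32.060 = 175.290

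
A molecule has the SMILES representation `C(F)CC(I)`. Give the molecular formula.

Atom tally by fragment:
  FCH2 → C:1 H:2 F:1
  CH2 → C:1 H:2
  CH2I → C:1 H:2 I:1
Element totals:
  C: 3
  H: 6
  F: 1
  I: 1

C3H6FI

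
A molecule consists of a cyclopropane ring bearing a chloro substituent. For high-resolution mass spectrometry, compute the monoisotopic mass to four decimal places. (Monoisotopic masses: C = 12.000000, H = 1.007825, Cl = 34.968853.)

76.0080

Atom tally by fragment:
  cyclopropane ring core → C:3 H:6
  (− 1 ring H displaced by substituents)
  + Cl → Cl:1
Element totals:
  C: 3
  H: 5
  Cl: 1
Molecular formula: C3H5Cl.
  M = 3(12.0) + 5(1.007825) + 34.968853
    = 36.000000 + 5.039125 + 34.968853 = 76.007978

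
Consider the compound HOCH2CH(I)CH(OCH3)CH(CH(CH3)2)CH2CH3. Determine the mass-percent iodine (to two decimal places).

Atom tally by fragment:
  HOCH2 → C:1 H:3 O:1
  CH(I) → C:1 H:1 I:1
  CH(OCH3) → C:2 H:4 O:1
  CH(CH(CH3)2) → C:4 H:8
  CH2 → C:1 H:2
  CH3 → C:1 H:3
Element totals:
  C: 10
  H: 21
  I: 1
  O: 2
Molecular formula: C10H21IO2.
Molar mass = 300.180 g/mol.
Mass from I: 1 × 126.904 = 126.904 g/mol.
%I = 126.904 / 300.180 × 100 = 42.28%.

42.28%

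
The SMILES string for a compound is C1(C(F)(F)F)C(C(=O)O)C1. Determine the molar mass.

Atom tally by fragment:
  cyclopropane ring core → C:3 H:6
  (− 2 ring H displaced by substituents)
  + CF3 → C:1 F:3
  + COOH → C:1 H:1 O:2
Element totals:
  C: 5
  H: 5
  F: 3
  O: 2
Molecular formula: C5H5F3O2.
  M = 5(12.011) + 5(1.008) + 3(18.998) + 2(15.999)
    = 60.055 + 5.040 + 56.994 + 31.998 = 154.087

154.09 g/mol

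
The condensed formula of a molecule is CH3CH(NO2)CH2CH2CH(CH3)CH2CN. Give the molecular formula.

Atom tally by fragment:
  CH3 → C:1 H:3
  CH(NO2) → C:1 H:1 N:1 O:2
  CH2 → C:1 H:2
  CH2 → C:1 H:2
  CH(CH3) → C:2 H:4
  CH2CN → C:2 H:2 N:1
Element totals:
  C: 8
  H: 14
  N: 2
  O: 2

C8H14N2O2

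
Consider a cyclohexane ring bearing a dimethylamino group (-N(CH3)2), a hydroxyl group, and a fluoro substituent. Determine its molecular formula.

Atom tally by fragment:
  cyclohexane ring core → C:6 H:12
  (− 3 ring H displaced by substituents)
  + N(CH3)2 → N:1 C:2 H:6
  + OH → O:1 H:1
  + F → F:1
Element totals:
  C: 8
  H: 16
  F: 1
  N: 1
  O: 1

C8H16FNO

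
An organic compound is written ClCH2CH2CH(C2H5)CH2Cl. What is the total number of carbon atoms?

6

Atom tally by fragment:
  ClCH2 → C:1 H:2 Cl:1
  CH2 → C:1 H:2
  CH(C2H5) → C:3 H:6
  CH2Cl → C:1 H:2 Cl:1
Element totals:
  C: 6
  H: 12
  Cl: 2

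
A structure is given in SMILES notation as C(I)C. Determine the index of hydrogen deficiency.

Atom tally by fragment:
  ICH2 → C:1 H:2 I:1
  CH3 → C:1 H:3
Element totals:
  C: 2
  H: 5
  I: 1
Molecular formula: C2H5I.
DoU = (2C + 2 + N − H − X) / 2 = (2·2 + 2 + 0 − 5 − 1) / 2 = 0.

0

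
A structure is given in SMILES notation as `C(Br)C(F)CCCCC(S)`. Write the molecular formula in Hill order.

Atom tally by fragment:
  BrCH2 → C:1 H:2 Br:1
  CH(F) → C:1 H:1 F:1
  CH2 → C:1 H:2
  CH2 → C:1 H:2
  CH2 → C:1 H:2
  CH2 → C:1 H:2
  CH2SH → C:1 H:3 S:1
Element totals:
  C: 7
  H: 14
  Br: 1
  F: 1
  S: 1

C7H14BrFS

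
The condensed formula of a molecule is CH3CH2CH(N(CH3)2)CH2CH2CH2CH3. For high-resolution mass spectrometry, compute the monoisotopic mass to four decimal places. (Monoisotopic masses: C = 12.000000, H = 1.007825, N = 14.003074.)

143.1674

Atom tally by fragment:
  CH3 → C:1 H:3
  CH2 → C:1 H:2
  CH(N(CH3)2) → C:3 H:7 N:1
  CH2 → C:1 H:2
  CH2 → C:1 H:2
  CH2 → C:1 H:2
  CH3 → C:1 H:3
Element totals:
  C: 9
  H: 21
  N: 1
Molecular formula: C9H21N.
  M = 9(12.0) + 21(1.007825) + 14.003074
    = 108.000000 + 21.164325 + 14.003074 = 143.167399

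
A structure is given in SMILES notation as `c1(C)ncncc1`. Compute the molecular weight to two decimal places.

94.12 g/mol

Atom tally by fragment:
  pyrimidine ring core → C:4 H:4 N:2
  (− 1 ring H displaced by substituents)
  + CH3 → C:1 H:3
Element totals:
  C: 5
  H: 6
  N: 2
Molecular formula: C5H6N2.
  M = 5(12.011) + 6(1.008) + 2(14.007)
    = 60.055 + 6.048 + 28.014 = 94.117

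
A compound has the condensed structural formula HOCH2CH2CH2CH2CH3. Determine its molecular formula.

Atom tally by fragment:
  HOCH2CH2 → C:2 H:5 O:1
  CH2 → C:1 H:2
  CH2 → C:1 H:2
  CH3 → C:1 H:3
Element totals:
  C: 5
  H: 12
  O: 1

C5H12O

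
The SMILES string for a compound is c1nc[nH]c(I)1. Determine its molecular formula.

Atom tally by fragment:
  imidazole ring core → C:3 H:4 N:2
  (− 1 ring H displaced by substituents)
  + I → I:1
Element totals:
  C: 3
  H: 3
  I: 1
  N: 2

C3H3IN2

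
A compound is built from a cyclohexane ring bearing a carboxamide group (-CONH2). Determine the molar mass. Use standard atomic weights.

127.19 g/mol

Atom tally by fragment:
  cyclohexane ring core → C:6 H:12
  (− 1 ring H displaced by substituents)
  + CONH2 → C:1 H:2 O:1 N:1
Element totals:
  C: 7
  H: 13
  N: 1
  O: 1
Molecular formula: C7H13NO.
  M = 7(12.011) + 13(1.008) + 14.007 + 15.999
    = 84.077 + 13.104 + 14.007 + 15.999 = 127.187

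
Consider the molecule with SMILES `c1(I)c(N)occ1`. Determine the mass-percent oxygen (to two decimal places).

Atom tally by fragment:
  furan ring core → C:4 H:4 O:1
  (− 2 ring H displaced by substituents)
  + I → I:1
  + NH2 → N:1 H:2
Element totals:
  C: 4
  H: 4
  I: 1
  N: 1
  O: 1
Molecular formula: C4H4INO.
Molar mass = 208.986 g/mol.
Mass from O: 1 × 15.999 = 15.999 g/mol.
%O = 15.999 / 208.986 × 100 = 7.66%.

7.66%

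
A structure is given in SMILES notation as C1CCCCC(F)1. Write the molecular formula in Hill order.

C6H11F

Atom tally by fragment:
  cyclohexane ring core → C:6 H:12
  (− 1 ring H displaced by substituents)
  + F → F:1
Element totals:
  C: 6
  H: 11
  F: 1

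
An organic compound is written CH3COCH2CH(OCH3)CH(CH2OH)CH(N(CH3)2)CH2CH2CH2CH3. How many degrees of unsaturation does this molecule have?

Atom tally by fragment:
  CH3COCH2 → C:3 H:5 O:1
  CH(OCH3) → C:2 H:4 O:1
  CH(CH2OH) → C:2 H:4 O:1
  CH(N(CH3)2) → C:3 H:7 N:1
  CH2 → C:1 H:2
  CH2 → C:1 H:2
  CH2 → C:1 H:2
  CH3 → C:1 H:3
Element totals:
  C: 14
  H: 29
  N: 1
  O: 3
Molecular formula: C14H29NO3.
DoU = (2C + 2 + N − H − X) / 2 = (2·14 + 2 + 1 − 29 − 0) / 2 = 1.

1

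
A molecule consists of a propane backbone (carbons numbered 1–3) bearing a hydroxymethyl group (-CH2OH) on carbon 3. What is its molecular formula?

Atom tally by fragment:
  CH3 → C:1 H:3
  CH2 → C:1 H:2
  CH2CH2OH → C:2 H:5 O:1
Element totals:
  C: 4
  H: 10
  O: 1

C4H10O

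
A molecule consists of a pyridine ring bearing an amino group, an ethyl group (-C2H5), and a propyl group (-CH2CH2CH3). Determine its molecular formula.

Atom tally by fragment:
  pyridine ring core → C:5 H:5 N:1
  (− 3 ring H displaced by substituents)
  + NH2 → N:1 H:2
  + C2H5 → C:2 H:5
  + CH2CH2CH3 → C:3 H:7
Element totals:
  C: 10
  H: 16
  N: 2

C10H16N2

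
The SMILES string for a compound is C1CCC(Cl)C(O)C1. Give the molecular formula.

Atom tally by fragment:
  cyclohexane ring core → C:6 H:12
  (− 2 ring H displaced by substituents)
  + Cl → Cl:1
  + OH → O:1 H:1
Element totals:
  C: 6
  H: 11
  Cl: 1
  O: 1

C6H11ClO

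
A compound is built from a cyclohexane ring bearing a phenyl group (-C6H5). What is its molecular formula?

Atom tally by fragment:
  cyclohexane ring core → C:6 H:12
  (− 1 ring H displaced by substituents)
  + C6H5 → C:6 H:5
Element totals:
  C: 12
  H: 16

C12H16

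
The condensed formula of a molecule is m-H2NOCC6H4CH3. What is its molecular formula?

Atom tally by fragment:
  benzene ring core → C:6 H:6
  (− 2 ring H displaced by substituents)
  + CONH2 → C:1 H:2 O:1 N:1
  + CH3 → C:1 H:3
Element totals:
  C: 8
  H: 9
  N: 1
  O: 1

C8H9NO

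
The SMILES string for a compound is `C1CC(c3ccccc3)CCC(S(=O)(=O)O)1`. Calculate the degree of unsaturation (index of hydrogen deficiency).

Atom tally by fragment:
  cyclohexane ring core → C:6 H:12
  (− 2 ring H displaced by substituents)
  + C6H5 → C:6 H:5
  + SO3H → S:1 O:3 H:1
Element totals:
  C: 12
  H: 16
  O: 3
  S: 1
Molecular formula: C12H16O3S.
DoU = (2C + 2 + N − H − X) / 2 = (2·12 + 2 + 0 − 16 − 0) / 2 = 5.

5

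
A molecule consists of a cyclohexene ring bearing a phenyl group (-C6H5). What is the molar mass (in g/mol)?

158.24 g/mol

Atom tally by fragment:
  cyclohexene ring core → C:6 H:10
  (− 1 ring H displaced by substituents)
  + C6H5 → C:6 H:5
Element totals:
  C: 12
  H: 14
Molecular formula: C12H14.
  M = 12(12.011) + 14(1.008)
    = 144.132 + 14.112 = 158.244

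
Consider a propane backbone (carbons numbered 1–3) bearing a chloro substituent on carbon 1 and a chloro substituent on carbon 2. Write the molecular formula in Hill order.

Atom tally by fragment:
  ClCH2 → C:1 H:2 Cl:1
  CH(Cl) → C:1 H:1 Cl:1
  CH3 → C:1 H:3
Element totals:
  C: 3
  H: 6
  Cl: 2

C3H6Cl2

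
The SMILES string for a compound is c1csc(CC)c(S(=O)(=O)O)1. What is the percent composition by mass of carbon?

37.49%

Atom tally by fragment:
  thiophene ring core → C:4 H:4 S:1
  (− 2 ring H displaced by substituents)
  + C2H5 → C:2 H:5
  + SO3H → S:1 O:3 H:1
Element totals:
  C: 6
  H: 8
  O: 3
  S: 2
Molecular formula: C6H8O3S2.
Molar mass = 192.247 g/mol.
Mass from C: 6 × 12.011 = 72.066 g/mol.
%C = 72.066 / 192.247 × 100 = 37.49%.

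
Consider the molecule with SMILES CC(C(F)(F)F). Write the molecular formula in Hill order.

Atom tally by fragment:
  CH3 → C:1 H:3
  CH2CF3 → C:2 H:2 F:3
Element totals:
  C: 3
  H: 5
  F: 3

C3H5F3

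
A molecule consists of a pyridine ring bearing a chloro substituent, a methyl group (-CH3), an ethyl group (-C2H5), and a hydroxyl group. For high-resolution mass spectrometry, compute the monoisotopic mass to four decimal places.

171.0451

Atom tally by fragment:
  pyridine ring core → C:5 H:5 N:1
  (− 4 ring H displaced by substituents)
  + Cl → Cl:1
  + CH3 → C:1 H:3
  + C2H5 → C:2 H:5
  + OH → O:1 H:1
Element totals:
  C: 8
  H: 10
  Cl: 1
  N: 1
  O: 1
Molecular formula: C8H10ClNO.
  M = 8(12.0) + 10(1.007825) + 34.968853 + 14.003074 + 15.994915
    = 96.000000 + 10.078250 + 34.968853 + 14.003074 + 15.994915 = 171.045092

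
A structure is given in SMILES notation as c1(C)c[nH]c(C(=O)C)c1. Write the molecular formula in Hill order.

Atom tally by fragment:
  pyrrole ring core → C:4 H:5 N:1
  (− 2 ring H displaced by substituents)
  + CH3 → C:1 H:3
  + COCH3 → C:2 H:3 O:1
Element totals:
  C: 7
  H: 9
  N: 1
  O: 1

C7H9NO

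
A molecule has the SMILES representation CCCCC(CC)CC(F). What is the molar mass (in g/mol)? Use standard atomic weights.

146.25 g/mol

Atom tally by fragment:
  CH3 → C:1 H:3
  CH2 → C:1 H:2
  CH2 → C:1 H:2
  CH2 → C:1 H:2
  CH(C2H5) → C:3 H:6
  CH2 → C:1 H:2
  CH2F → C:1 H:2 F:1
Element totals:
  C: 9
  H: 19
  F: 1
Molecular formula: C9H19F.
  M = 9(12.011) + 19(1.008) + 18.998
    = 108.099 + 19.152 + 18.998 = 146.249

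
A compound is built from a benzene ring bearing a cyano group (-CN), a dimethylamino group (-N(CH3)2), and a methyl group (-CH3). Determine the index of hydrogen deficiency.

6

Atom tally by fragment:
  benzene ring core → C:6 H:6
  (− 3 ring H displaced by substituents)
  + CN → C:1 N:1
  + N(CH3)2 → N:1 C:2 H:6
  + CH3 → C:1 H:3
Element totals:
  C: 10
  H: 12
  N: 2
Molecular formula: C10H12N2.
DoU = (2C + 2 + N − H − X) / 2 = (2·10 + 2 + 2 − 12 − 0) / 2 = 6.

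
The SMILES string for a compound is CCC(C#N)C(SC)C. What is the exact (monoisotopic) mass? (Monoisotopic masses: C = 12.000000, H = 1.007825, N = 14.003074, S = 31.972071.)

143.0769

Atom tally by fragment:
  CH3 → C:1 H:3
  CH2 → C:1 H:2
  CH(CN) → C:2 H:1 N:1
  CH(SCH3) → C:2 H:4 S:1
  CH3 → C:1 H:3
Element totals:
  C: 7
  H: 13
  N: 1
  S: 1
Molecular formula: C7H13NS.
  M = 7(12.0) + 13(1.007825) + 14.003074 + 31.972071
    = 84.000000 + 13.101725 + 14.003074 + 31.972071 = 143.076870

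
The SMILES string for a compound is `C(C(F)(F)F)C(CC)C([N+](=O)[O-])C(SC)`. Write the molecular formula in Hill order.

C8H14F3NO2S

Atom tally by fragment:
  F3CCH2 → C:2 H:2 F:3
  CH(C2H5) → C:3 H:6
  CH(NO2) → C:1 H:1 N:1 O:2
  CH2SCH3 → C:2 H:5 S:1
Element totals:
  C: 8
  H: 14
  F: 3
  N: 1
  O: 2
  S: 1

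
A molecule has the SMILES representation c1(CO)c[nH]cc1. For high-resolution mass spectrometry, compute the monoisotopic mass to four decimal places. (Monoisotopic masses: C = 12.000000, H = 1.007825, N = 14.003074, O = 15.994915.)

97.0528

Atom tally by fragment:
  pyrrole ring core → C:4 H:5 N:1
  (− 1 ring H displaced by substituents)
  + CH2OH → C:1 H:3 O:1
Element totals:
  C: 5
  H: 7
  N: 1
  O: 1
Molecular formula: C5H7NO.
  M = 5(12.0) + 7(1.007825) + 14.003074 + 15.994915
    = 60.000000 + 7.054775 + 14.003074 + 15.994915 = 97.052764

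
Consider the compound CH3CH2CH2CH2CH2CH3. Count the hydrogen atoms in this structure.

14

Atom tally by fragment:
  CH3 → C:1 H:3
  CH2 → C:1 H:2
  CH2 → C:1 H:2
  CH2 → C:1 H:2
  CH2 → C:1 H:2
  CH3 → C:1 H:3
Element totals:
  C: 6
  H: 14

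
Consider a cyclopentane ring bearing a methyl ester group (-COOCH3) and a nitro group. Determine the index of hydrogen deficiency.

3

Atom tally by fragment:
  cyclopentane ring core → C:5 H:10
  (− 2 ring H displaced by substituents)
  + COOCH3 → C:2 H:3 O:2
  + NO2 → N:1 O:2
Element totals:
  C: 7
  H: 11
  N: 1
  O: 4
Molecular formula: C7H11NO4.
DoU = (2C + 2 + N − H − X) / 2 = (2·7 + 2 + 1 − 11 − 0) / 2 = 3.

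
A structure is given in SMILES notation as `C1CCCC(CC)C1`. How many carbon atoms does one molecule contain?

8

Atom tally by fragment:
  cyclohexane ring core → C:6 H:12
  (− 1 ring H displaced by substituents)
  + C2H5 → C:2 H:5
Element totals:
  C: 8
  H: 16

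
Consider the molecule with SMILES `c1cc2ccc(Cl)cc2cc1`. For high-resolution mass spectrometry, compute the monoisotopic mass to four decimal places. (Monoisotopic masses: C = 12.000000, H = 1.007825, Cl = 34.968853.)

162.0236

Atom tally by fragment:
  naphthalene ring system core → C:10 H:8
  (− 1 ring H displaced by substituents)
  + Cl → Cl:1
Element totals:
  C: 10
  H: 7
  Cl: 1
Molecular formula: C10H7Cl.
  M = 10(12.0) + 7(1.007825) + 34.968853
    = 120.000000 + 7.054775 + 34.968853 = 162.023628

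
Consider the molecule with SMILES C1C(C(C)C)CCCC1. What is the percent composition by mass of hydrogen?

Atom tally by fragment:
  cyclohexane ring core → C:6 H:12
  (− 1 ring H displaced by substituents)
  + CH(CH3)2 → C:3 H:7
Element totals:
  C: 9
  H: 18
Molecular formula: C9H18.
Molar mass = 126.243 g/mol.
Mass from H: 18 × 1.008 = 18.144 g/mol.
%H = 18.144 / 126.243 × 100 = 14.37%.

14.37%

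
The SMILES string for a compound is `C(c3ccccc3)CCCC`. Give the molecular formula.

Atom tally by fragment:
  C6H5CH2 → C:7 H:7
  CH2 → C:1 H:2
  CH2 → C:1 H:2
  CH2 → C:1 H:2
  CH3 → C:1 H:3
Element totals:
  C: 11
  H: 16

C11H16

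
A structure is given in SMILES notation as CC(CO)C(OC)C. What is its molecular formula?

Atom tally by fragment:
  CH3 → C:1 H:3
  CH(CH2OH) → C:2 H:4 O:1
  CH(OCH3) → C:2 H:4 O:1
  CH3 → C:1 H:3
Element totals:
  C: 6
  H: 14
  O: 2

C6H14O2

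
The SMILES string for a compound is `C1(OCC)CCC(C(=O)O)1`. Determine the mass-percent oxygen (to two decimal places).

Atom tally by fragment:
  cyclobutane ring core → C:4 H:8
  (− 2 ring H displaced by substituents)
  + OC2H5 → C:2 H:5 O:1
  + COOH → C:1 H:1 O:2
Element totals:
  C: 7
  H: 12
  O: 3
Molecular formula: C7H12O3.
Molar mass = 144.170 g/mol.
Mass from O: 3 × 15.999 = 47.997 g/mol.
%O = 47.997 / 144.170 × 100 = 33.29%.

33.29%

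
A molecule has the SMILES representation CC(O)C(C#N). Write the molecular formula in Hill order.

Atom tally by fragment:
  CH3 → C:1 H:3
  CH(OH) → C:1 H:2 O:1
  CH2CN → C:2 H:2 N:1
Element totals:
  C: 4
  H: 7
  N: 1
  O: 1

C4H7NO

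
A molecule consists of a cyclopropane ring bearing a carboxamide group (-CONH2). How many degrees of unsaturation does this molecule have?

Atom tally by fragment:
  cyclopropane ring core → C:3 H:6
  (− 1 ring H displaced by substituents)
  + CONH2 → C:1 H:2 O:1 N:1
Element totals:
  C: 4
  H: 7
  N: 1
  O: 1
Molecular formula: C4H7NO.
DoU = (2C + 2 + N − H − X) / 2 = (2·4 + 2 + 1 − 7 − 0) / 2 = 2.

2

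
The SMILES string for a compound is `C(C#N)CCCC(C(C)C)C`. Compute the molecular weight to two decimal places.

Atom tally by fragment:
  NCCH2 → C:2 H:2 N:1
  CH2 → C:1 H:2
  CH2 → C:1 H:2
  CH2 → C:1 H:2
  CH(CH(CH3)2) → C:4 H:8
  CH3 → C:1 H:3
Element totals:
  C: 10
  H: 19
  N: 1
Molecular formula: C10H19N.
  M = 10(12.011) + 19(1.008) + 14.007
    = 120.110 + 19.152 + 14.007 = 153.269

153.27 g/mol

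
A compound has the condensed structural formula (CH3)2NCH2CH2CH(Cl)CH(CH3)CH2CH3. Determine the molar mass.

Element totals:
  C: 9
  H: 20
  Cl: 1
  N: 1
Molecular formula: C9H20ClN.
  M = 9(12.011) + 20(1.008) + 35.45 + 14.007
    = 108.099 + 20.160 + 35.450 + 14.007 = 177.716

177.72 g/mol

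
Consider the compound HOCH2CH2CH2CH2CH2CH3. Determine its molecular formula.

Atom tally by fragment:
  HOCH2CH2 → C:2 H:5 O:1
  CH2 → C:1 H:2
  CH2 → C:1 H:2
  CH2 → C:1 H:2
  CH3 → C:1 H:3
Element totals:
  C: 6
  H: 14
  O: 1

C6H14O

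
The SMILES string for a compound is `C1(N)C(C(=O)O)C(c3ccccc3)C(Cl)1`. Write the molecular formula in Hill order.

Atom tally by fragment:
  cyclobutane ring core → C:4 H:8
  (− 4 ring H displaced by substituents)
  + NH2 → N:1 H:2
  + COOH → C:1 H:1 O:2
  + C6H5 → C:6 H:5
  + Cl → Cl:1
Element totals:
  C: 11
  H: 12
  Cl: 1
  N: 1
  O: 2

C11H12ClNO2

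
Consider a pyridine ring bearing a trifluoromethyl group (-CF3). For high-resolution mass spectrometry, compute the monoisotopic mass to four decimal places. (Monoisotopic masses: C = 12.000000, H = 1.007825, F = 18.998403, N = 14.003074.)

Atom tally by fragment:
  pyridine ring core → C:5 H:5 N:1
  (− 1 ring H displaced by substituents)
  + CF3 → C:1 F:3
Element totals:
  C: 6
  H: 4
  F: 3
  N: 1
Molecular formula: C6H4F3N.
  M = 6(12.0) + 4(1.007825) + 3(18.998403) + 14.003074
    = 72.000000 + 4.031300 + 56.995209 + 14.003074 = 147.029583

147.0296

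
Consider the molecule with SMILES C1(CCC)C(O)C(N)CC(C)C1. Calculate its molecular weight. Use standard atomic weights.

Atom tally by fragment:
  cyclohexane ring core → C:6 H:12
  (− 4 ring H displaced by substituents)
  + CH2CH2CH3 → C:3 H:7
  + OH → O:1 H:1
  + NH2 → N:1 H:2
  + CH3 → C:1 H:3
Element totals:
  C: 10
  H: 21
  N: 1
  O: 1
Molecular formula: C10H21NO.
  M = 10(12.011) + 21(1.008) + 14.007 + 15.999
    = 120.110 + 21.168 + 14.007 + 15.999 = 171.284

171.28 g/mol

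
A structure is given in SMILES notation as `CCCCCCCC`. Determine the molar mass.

Atom tally by fragment:
  CH3 → C:1 H:3
  CH2 → C:1 H:2
  CH2 → C:1 H:2
  CH2 → C:1 H:2
  CH2 → C:1 H:2
  CH2 → C:1 H:2
  CH2 → C:1 H:2
  CH3 → C:1 H:3
Element totals:
  C: 8
  H: 18
Molecular formula: C8H18.
  M = 8(12.011) + 18(1.008)
    = 96.088 + 18.144 = 114.232

114.23 g/mol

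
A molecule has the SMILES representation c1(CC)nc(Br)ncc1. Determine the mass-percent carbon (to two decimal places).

38.53%

Atom tally by fragment:
  pyrimidine ring core → C:4 H:4 N:2
  (− 2 ring H displaced by substituents)
  + C2H5 → C:2 H:5
  + Br → Br:1
Element totals:
  C: 6
  H: 7
  Br: 1
  N: 2
Molecular formula: C6H7BrN2.
Molar mass = 187.040 g/mol.
Mass from C: 6 × 12.011 = 72.066 g/mol.
%C = 72.066 / 187.040 × 100 = 38.53%.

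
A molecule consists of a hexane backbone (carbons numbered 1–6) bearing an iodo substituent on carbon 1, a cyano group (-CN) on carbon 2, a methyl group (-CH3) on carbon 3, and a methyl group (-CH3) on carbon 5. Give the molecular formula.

Atom tally by fragment:
  ICH2 → C:1 H:2 I:1
  CH(CN) → C:2 H:1 N:1
  CH(CH3) → C:2 H:4
  CH2 → C:1 H:2
  CH(CH3) → C:2 H:4
  CH3 → C:1 H:3
Element totals:
  C: 9
  H: 16
  I: 1
  N: 1

C9H16IN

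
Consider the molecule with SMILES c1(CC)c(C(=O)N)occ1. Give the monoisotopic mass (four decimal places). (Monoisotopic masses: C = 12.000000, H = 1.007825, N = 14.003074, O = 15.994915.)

Atom tally by fragment:
  furan ring core → C:4 H:4 O:1
  (− 2 ring H displaced by substituents)
  + C2H5 → C:2 H:5
  + CONH2 → C:1 H:2 O:1 N:1
Element totals:
  C: 7
  H: 9
  N: 1
  O: 2
Molecular formula: C7H9NO2.
  M = 7(12.0) + 9(1.007825) + 14.003074 + 2(15.994915)
    = 84.000000 + 9.070425 + 14.003074 + 31.989830 = 139.063329

139.0633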